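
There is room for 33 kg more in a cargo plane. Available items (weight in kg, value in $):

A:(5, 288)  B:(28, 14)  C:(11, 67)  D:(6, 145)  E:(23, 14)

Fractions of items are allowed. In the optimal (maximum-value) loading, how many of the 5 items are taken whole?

3

Sort by value per unit weight and fill in that order.
Order: A (288/5=57.60) > D (145/6=24.17) > C (67/11=6.09) > E (14/23=0.61) > B (14/28=0.50)
Fill: take A (5 @ 288) → take D (6 @ 145) → take C (11 @ 67) → take 11/23 of E → 6.70; 33/33 used.
3 item(s) taken whole; one partial (take 11/23 of E).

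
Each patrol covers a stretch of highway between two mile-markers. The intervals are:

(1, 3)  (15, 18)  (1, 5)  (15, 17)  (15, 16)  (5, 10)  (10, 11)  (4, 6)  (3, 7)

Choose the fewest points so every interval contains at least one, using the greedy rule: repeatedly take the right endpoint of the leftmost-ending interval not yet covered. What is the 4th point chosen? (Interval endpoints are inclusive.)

Process intervals by earliest right end; each time one isn't hit yet, stab at its right endpoint.
By right end: [1,3]  [1,5]  [4,6]  [3,7]  [5,10]  [10,11]  [15,16]  [15,17]  [15,18]
[1,3] uncovered → point at 3; [4,6] uncovered → point at 6; [10,11] uncovered → point at 11; [15,16] uncovered → point at 16.
Points: 3, 6, 11, 16 (4 total).

16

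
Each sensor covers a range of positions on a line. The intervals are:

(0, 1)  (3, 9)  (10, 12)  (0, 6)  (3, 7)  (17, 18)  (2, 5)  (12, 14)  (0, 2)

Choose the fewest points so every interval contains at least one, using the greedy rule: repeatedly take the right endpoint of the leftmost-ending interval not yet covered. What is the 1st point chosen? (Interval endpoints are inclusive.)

1

Sorted: [0,1] [0,2] [2,5] [0,6] [3,7] [3,9] [10,12] [12,14] [17,18]
{[0,1],[0,2]} hit by 1; {[2,5],[0,6],[3,7],[3,9]} hit by 5; {[10,12],[12,14]} hit by 12; {[17,18]} hit by 18.
Points: 1, 5, 12, 18 (4 total).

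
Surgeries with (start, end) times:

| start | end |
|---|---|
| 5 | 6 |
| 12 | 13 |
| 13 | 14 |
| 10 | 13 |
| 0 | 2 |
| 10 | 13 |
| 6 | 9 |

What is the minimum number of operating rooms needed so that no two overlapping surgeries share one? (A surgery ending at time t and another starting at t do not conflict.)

The answer is the maximum number of intervals overlapping at any instant.
Events (time:±→running): 0:+→1 2:-→0 5:+→1 6:-→0 6:+→1 9:-→0 10:+→1 10:+→2 12:+→3 … peak 3.

3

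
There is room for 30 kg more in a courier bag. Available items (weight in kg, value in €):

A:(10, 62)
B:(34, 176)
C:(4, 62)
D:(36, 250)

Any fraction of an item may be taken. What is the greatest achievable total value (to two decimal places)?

Greedy by value/weight ratio, highest first.
Order: C (62/4=15.50) > D (250/36=6.94) > A (62/10=6.20) > B (176/34=5.18)
Fill: take C (4 @ 62) → take 26/36 of D → 180.56; 30/30 used.
Total value = 242.56

242.56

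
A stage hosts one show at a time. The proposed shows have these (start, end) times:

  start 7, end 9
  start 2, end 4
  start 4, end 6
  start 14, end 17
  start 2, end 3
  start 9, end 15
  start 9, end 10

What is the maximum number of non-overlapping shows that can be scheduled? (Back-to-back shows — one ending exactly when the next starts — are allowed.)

5

Greedy by earliest finish: after sorting by end time, pick each interval compatible with the last pick.
By end time: (2,3), (2,4), (4,6), (7,9), (9,10), (9,15), (14,17).
Pick (2,3); next start ≥ 3 → (4,6); next start ≥ 6 → (7,9); next start ≥ 9 → (9,10); next start ≥ 10 → (14,17).
Selected 5 shows.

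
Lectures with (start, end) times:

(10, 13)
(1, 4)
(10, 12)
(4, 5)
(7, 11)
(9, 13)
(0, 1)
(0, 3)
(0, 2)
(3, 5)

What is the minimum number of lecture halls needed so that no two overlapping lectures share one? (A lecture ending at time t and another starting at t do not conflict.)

4

The answer is the maximum number of intervals overlapping at any instant.
Events (time:±→running): 0:+→1 0:+→2 0:+→3 1:-→2 1:+→3 2:-→2 3:-→1 3:+→2 4:-→1 4:+→2 5:-→1 5:-→0 7:+→1 9:+→2 10:+→3 10:+→4 … peak 4.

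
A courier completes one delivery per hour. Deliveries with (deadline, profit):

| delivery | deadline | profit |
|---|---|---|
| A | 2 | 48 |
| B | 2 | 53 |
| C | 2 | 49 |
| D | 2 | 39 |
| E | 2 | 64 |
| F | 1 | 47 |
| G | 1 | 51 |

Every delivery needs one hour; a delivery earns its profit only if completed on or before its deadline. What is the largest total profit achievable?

117

Take jobs in profit order; each goes to the latest open slot no later than its deadline.
By profit: E(d2,64), B(d2,53), G(d1,51), C(d2,49), A(d2,48), F(d1,47), D(d2,39)
E→slot 2; B→slot 1; G skipped; C skipped; A skipped; F skipped; D skipped.
Profit = 53 + 64 = 117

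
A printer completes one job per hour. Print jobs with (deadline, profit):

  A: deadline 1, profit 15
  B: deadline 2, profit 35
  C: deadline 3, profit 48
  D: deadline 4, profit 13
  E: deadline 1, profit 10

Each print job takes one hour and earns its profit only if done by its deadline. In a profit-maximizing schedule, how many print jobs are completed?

4

Sort by profit descending; place each in the latest free slot ≤ its deadline.
Profit order: C=48 B=35 A=15 D=13 E=10
Assign: C→slot 3, B→slot 2, A→slot 1, D→slot 4, E skipped.
Slots: [1:A] [2:B] [3:C] [4:D]
4 of 5 scheduled.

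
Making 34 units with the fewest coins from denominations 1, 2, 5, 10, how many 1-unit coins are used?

0

34 = 3×10 + 2×2
Count of 1: 0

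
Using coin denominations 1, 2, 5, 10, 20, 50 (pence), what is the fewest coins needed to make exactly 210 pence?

5

Use the largest denomination that fits, subtract, and repeat.
210 = 4×50 + 1×10
Total coins = 4 + 1 = 5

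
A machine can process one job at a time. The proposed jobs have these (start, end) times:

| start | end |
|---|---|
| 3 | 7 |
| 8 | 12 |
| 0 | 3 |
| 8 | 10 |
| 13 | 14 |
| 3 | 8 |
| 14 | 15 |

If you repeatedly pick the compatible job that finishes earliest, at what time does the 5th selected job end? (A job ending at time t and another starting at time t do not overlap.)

15

By end time: (0,3), (3,7), (3,8), (8,10), (8,12), (13,14), (14,15).
Pick (0,3); next start ≥ 3 → (3,7); next start ≥ 7 → (8,10); next start ≥ 10 → (13,14); next start ≥ 14 → (14,15).
Selected: (0,3) (3,7) (8,10) (13,14) (14,15)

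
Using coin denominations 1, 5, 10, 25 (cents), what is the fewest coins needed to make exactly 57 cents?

5

57 = 2×25 + 1×5 + 2×1
Total coins = 2 + 1 + 2 = 5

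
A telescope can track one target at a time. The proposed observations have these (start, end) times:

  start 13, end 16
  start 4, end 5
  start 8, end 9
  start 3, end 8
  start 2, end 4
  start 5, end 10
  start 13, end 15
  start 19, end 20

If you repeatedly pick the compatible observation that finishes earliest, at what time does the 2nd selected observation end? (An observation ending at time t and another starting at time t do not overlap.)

5

Sort by end time and greedily take each interval whose start is ≥ the last chosen end.
Sorted by end: (2,4)  (4,5)  (3,8)  (8,9)  (5,10)  (13,15)  (13,16)  (19,20)
take (2,4); take (4,5); skip (3,8); take (8,9); skip (5,10); take (13,15); take (19,20).
Selected: (2,4) (4,5) (8,9) (13,15) (19,20)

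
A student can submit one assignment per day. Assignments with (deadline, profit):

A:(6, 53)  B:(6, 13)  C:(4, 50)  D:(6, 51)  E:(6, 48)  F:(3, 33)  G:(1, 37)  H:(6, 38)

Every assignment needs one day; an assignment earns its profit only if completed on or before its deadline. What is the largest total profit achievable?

Profit order: A=53 D=51 C=50 E=48 H=38 G=37 F=33 B=13
Assign: A→slot 6, D→slot 5, C→slot 4, E→slot 3, H→slot 2, G→slot 1, F skipped, B skipped.
Slots: [1:G] [2:H] [3:E] [4:C] [5:D] [6:A]
Profit = 37 + 38 + 48 + 50 + 51 + 53 = 277

277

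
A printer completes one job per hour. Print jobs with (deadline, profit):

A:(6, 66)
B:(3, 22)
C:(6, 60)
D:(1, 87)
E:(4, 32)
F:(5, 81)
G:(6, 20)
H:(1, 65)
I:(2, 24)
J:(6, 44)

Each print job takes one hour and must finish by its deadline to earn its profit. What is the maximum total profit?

Profit order: D=87 F=81 A=66 H=65 C=60 J=44 E=32 I=24 B=22 G=20
Assign: D→slot 1, F→slot 5, A→slot 6, H skipped, C→slot 4, J→slot 3, E→slot 2, I skipped, B skipped, G skipped.
Slots: [1:D] [2:E] [3:J] [4:C] [5:F] [6:A]
Profit = 87 + 32 + 44 + 60 + 81 + 66 = 370

370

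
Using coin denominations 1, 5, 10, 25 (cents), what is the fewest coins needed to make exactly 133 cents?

Use the largest denomination that fits, subtract, and repeat.
133 − 5×25→8 − 1×5→3 − 3×1→0
Total coins = 5 + 1 + 3 = 9

9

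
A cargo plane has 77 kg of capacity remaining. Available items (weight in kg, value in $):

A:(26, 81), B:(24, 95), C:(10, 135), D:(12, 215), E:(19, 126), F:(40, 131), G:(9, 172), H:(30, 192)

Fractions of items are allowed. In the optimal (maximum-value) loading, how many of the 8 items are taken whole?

Sort by value per unit weight and fill in that order.
Ratios (sorted): G 19.11, D 17.92, C 13.50, E 6.63, H 6.40, B 3.96, F 3.27, A 3.12
take G (9 @ 172); take D (12 @ 215); take C (10 @ 135); take E (19 @ 126); take 27/30 of H → 172.80. Capacity used 77/77.
4 item(s) taken whole; one partial (take 27/30 of H).

4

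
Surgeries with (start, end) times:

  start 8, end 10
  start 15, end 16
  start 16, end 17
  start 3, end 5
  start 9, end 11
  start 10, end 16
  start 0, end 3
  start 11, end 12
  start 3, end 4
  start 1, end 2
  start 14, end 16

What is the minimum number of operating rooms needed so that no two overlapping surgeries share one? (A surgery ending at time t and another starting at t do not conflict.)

3

starts: [0, 1, 3, 3, 8, 9, 10, 11, 14, 15, 16]
ends:   [2, 3, 4, 5, 10, 11, 12, 16, 16, 16, 17]
s0→1 s1→2 e2→1 e3→0 s3→1 s3→2 e4→1 e5→0 s8→1 s9→2 e10→1 s10→2 e11→1 s11→2 e12→1 s14→2 s15→3  — peak 3.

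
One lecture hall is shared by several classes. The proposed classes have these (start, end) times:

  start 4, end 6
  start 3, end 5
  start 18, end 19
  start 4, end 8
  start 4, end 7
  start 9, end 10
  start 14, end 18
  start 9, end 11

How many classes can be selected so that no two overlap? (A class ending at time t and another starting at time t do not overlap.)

Sort by end time and greedily take each interval whose start is ≥ the last chosen end.
By end time: (3,5), (4,6), (4,7), (4,8), (9,10), (9,11), (14,18), (18,19).
Pick (3,5); next start ≥ 5 → (9,10); next start ≥ 10 → (14,18); next start ≥ 18 → (18,19).
Selected 4 classes.

4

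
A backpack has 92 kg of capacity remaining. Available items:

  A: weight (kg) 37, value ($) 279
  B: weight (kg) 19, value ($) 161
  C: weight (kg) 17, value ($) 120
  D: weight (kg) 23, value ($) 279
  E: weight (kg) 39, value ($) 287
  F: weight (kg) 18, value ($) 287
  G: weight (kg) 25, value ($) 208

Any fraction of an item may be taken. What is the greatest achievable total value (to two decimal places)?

Ratios (sorted): F 15.94, D 12.13, B 8.47, G 8.32, A 7.54, E 7.36, C 7.06
take F (18 @ 287); take D (23 @ 279); take B (19 @ 161); take G (25 @ 208); take 7/37 of A → 52.78. Capacity used 92/92.
Total value = 987.78

987.78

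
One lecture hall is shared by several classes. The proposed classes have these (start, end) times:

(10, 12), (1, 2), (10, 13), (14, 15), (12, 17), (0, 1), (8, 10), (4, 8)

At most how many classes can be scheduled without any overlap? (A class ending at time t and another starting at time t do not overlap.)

Order by finish time; keep every interval that doesn't clash with the previous kept one.
Sorted by end: (0,1)  (1,2)  (4,8)  (8,10)  (10,12)  (10,13)  (14,15)  (12,17)
take (0,1); take (1,2); take (4,8); take (8,10); take (10,12); skip (10,13); take (14,15).
Selected 6 classes.

6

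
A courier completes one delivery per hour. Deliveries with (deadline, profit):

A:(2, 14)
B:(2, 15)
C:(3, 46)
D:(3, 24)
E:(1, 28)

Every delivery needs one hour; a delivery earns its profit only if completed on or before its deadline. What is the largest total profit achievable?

98

Take jobs in profit order; each goes to the latest open slot no later than its deadline.
By profit: C(d3,46), E(d1,28), D(d3,24), B(d2,15), A(d2,14)
C→slot 3; E→slot 1; D→slot 2; B skipped; A skipped.
Profit = 28 + 24 + 46 = 98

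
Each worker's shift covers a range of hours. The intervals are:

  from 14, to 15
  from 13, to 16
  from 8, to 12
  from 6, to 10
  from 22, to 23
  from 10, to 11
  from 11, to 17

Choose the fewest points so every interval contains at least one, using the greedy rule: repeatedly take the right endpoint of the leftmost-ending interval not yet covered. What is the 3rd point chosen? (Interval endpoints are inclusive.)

Sorted: [6,10] [10,11] [8,12] [14,15] [13,16] [11,17] [22,23]
{[6,10],[10,11],[8,12]} hit by 10; {[14,15],[13,16],[11,17]} hit by 15; {[22,23]} hit by 23.
Points: 10, 15, 23 (3 total).

23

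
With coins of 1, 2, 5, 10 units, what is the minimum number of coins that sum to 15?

2

15 = 1×10 + 1×5
Total coins = 1 + 1 = 2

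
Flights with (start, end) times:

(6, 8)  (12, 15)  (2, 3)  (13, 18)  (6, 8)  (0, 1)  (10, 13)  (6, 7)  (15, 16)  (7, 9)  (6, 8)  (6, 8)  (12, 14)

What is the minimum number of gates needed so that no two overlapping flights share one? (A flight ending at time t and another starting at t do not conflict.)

5

Events (time:±→running): 0:+→1 1:-→0 2:+→1 3:-→0 6:+→1 6:+→2 6:+→3 6:+→4 6:+→5 … peak 5.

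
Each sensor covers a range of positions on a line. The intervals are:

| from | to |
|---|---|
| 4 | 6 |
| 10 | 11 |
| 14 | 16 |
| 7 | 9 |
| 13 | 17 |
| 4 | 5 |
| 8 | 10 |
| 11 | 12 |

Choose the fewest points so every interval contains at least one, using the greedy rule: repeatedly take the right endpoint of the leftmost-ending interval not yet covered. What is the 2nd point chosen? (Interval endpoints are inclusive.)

Sort by right endpoint; whenever an interval is uncovered, place a point at its right end.
By right end: [4,5]  [4,6]  [7,9]  [8,10]  [10,11]  [11,12]  [14,16]  [13,17]
[4,5] uncovered → point at 5; [7,9] uncovered → point at 9; [10,11] uncovered → point at 11; [14,16] uncovered → point at 16.
Points: 5, 9, 11, 16 (4 total).

9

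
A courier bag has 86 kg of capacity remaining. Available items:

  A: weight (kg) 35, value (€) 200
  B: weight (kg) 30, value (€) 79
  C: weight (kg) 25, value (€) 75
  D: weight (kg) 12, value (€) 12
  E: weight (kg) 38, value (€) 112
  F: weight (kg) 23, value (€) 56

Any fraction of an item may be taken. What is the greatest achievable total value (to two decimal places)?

Ratios (sorted): A 5.71, C 3.00, E 2.95, B 2.63, F 2.43, D 1.00
take A (35 @ 200); take C (25 @ 75); take 26/38 of E → 76.63. Capacity used 86/86.
Total value = 351.63

351.63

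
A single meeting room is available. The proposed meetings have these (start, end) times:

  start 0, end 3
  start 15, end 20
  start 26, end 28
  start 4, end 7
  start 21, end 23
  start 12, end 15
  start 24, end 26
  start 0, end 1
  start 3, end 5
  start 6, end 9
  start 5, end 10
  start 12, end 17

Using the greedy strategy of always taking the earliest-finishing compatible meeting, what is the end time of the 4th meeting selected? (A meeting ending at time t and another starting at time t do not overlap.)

Greedy by earliest finish: after sorting by end time, pick each interval compatible with the last pick.
By end time: (0,1), (0,3), (3,5), (4,7), (6,9), (5,10), (12,15), (12,17), (15,20), (21,23), (24,26), (26,28).
Pick (0,1); next start ≥ 1 → (3,5); next start ≥ 5 → (6,9); next start ≥ 9 → (12,15); next start ≥ 15 → (15,20); next start ≥ 20 → (21,23); next start ≥ 23 → (24,26); next start ≥ 26 → (26,28).
Selected: (0,1) (3,5) (6,9) (12,15) (15,20) (21,23) (24,26) (26,28)

15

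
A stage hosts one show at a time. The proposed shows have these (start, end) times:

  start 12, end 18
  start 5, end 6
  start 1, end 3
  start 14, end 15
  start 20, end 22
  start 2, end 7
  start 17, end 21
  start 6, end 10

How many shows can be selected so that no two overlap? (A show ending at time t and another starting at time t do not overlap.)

5

Sorted by end: (1,3)  (5,6)  (2,7)  (6,10)  (14,15)  (12,18)  (17,21)  (20,22)
take (1,3); take (5,6); skip (2,7); take (6,10); take (14,15); skip (12,18); take (17,21).
Selected 5 shows.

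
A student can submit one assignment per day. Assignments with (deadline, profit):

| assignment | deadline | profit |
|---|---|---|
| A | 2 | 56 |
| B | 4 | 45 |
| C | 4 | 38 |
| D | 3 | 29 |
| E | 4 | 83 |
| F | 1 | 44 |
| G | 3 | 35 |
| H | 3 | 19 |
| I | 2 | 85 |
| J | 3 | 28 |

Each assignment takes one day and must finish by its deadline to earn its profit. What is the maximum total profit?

269

Take jobs in profit order; each goes to the latest open slot no later than its deadline.
Profit order: I=85 E=83 A=56 B=45 F=44 C=38 G=35 D=29 J=28 H=19
Assign: I→slot 2, E→slot 4, A→slot 1, B→slot 3, F skipped, C skipped, G skipped, D skipped, J skipped, H skipped.
Slots: [1:A] [2:I] [3:B] [4:E]
Profit = 56 + 85 + 45 + 83 = 269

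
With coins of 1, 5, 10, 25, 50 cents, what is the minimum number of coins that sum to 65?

3

65 = 1×50 + 1×10 + 1×5
Total coins = 1 + 1 + 1 = 3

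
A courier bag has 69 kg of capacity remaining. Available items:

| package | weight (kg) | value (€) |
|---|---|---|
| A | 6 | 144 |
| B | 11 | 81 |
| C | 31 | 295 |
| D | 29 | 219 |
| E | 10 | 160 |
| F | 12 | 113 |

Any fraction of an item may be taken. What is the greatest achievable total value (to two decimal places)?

787.52

Order: A (144/6=24.00) > E (160/10=16.00) > C (295/31=9.52) > F (113/12=9.42) > D (219/29=7.55) > B (81/11=7.36)
Fill: take A (6 @ 144) → take E (10 @ 160) → take C (31 @ 295) → take F (12 @ 113) → take 10/29 of D → 75.52; 69/69 used.
Total value = 787.52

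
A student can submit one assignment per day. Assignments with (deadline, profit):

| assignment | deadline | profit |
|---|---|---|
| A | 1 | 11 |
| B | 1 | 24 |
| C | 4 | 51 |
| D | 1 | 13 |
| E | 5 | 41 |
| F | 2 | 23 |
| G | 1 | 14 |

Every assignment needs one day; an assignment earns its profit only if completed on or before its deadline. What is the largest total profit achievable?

139

Sort by profit descending; place each in the latest free slot ≤ its deadline.
Profit order: C=51 E=41 B=24 F=23 G=14 D=13 A=11
Assign: C→slot 4, E→slot 5, B→slot 1, F→slot 2, G skipped, D skipped, A skipped.
Slots: [1:B] [2:F] [4:C] [5:E]
Profit = 24 + 23 + 51 + 41 = 139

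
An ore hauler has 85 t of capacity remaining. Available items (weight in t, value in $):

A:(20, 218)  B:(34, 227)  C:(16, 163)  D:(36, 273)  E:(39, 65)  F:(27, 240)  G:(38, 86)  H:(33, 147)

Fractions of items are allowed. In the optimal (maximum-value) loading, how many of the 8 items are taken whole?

Order: A (218/20=10.90) > C (163/16=10.19) > F (240/27=8.89) > D (273/36=7.58) > B (227/34=6.68) > H (147/33=4.45) > G (86/38=2.26) > E (65/39=1.67)
Fill: take A (20 @ 218) → take C (16 @ 163) → take F (27 @ 240) → take 22/36 of D → 166.83; 85/85 used.
3 item(s) taken whole; one partial (take 22/36 of D).

3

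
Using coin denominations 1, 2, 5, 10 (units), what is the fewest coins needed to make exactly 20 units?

20 = 2×10
Total coins = 2 = 2

2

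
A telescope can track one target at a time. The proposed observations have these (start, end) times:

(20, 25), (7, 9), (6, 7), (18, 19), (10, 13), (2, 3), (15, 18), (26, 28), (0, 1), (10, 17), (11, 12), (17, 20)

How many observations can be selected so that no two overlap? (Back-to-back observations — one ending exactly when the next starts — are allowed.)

Order by finish time; keep every interval that doesn't clash with the previous kept one.
Sorted by end: (0,1)  (2,3)  (6,7)  (7,9)  (11,12)  (10,13)  (10,17)  (15,18)  (18,19)  (17,20)  (20,25)  (26,28)
take (0,1); take (2,3); take (6,7); take (7,9); take (11,12); skip (10,13); take (15,18); take (18,19); take (20,25); take (26,28).
Selected 9 observations.

9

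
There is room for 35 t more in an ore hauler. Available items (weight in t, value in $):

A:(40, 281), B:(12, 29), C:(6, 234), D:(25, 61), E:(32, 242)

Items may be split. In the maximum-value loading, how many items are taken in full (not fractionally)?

1

Order: C (234/6=39.00) > E (242/32=7.56) > A (281/40=7.03) > D (61/25=2.44) > B (29/12=2.42)
Fill: take C (6 @ 234) → take 29/32 of E → 219.31; 35/35 used.
1 item(s) taken whole; one partial (take 29/32 of E).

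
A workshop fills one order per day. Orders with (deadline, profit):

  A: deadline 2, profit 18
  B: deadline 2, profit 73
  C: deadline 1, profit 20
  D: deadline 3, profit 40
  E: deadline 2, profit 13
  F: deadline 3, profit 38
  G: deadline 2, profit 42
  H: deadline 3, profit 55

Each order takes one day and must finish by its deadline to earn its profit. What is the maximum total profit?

Sort by profit descending; place each in the latest free slot ≤ its deadline.
Profit order: B=73 H=55 G=42 D=40 F=38 C=20 A=18 E=13
Assign: B→slot 2, H→slot 3, G→slot 1, D skipped, F skipped, C skipped, A skipped, E skipped.
Slots: [1:G] [2:B] [3:H]
Profit = 42 + 73 + 55 = 170

170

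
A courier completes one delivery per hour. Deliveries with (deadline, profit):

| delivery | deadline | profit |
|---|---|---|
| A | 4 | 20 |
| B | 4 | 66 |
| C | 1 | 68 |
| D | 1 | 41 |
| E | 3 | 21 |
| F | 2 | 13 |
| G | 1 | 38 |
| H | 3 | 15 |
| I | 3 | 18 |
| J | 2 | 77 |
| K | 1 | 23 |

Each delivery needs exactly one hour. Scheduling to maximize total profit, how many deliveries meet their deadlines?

Profit order: J=77 C=68 B=66 D=41 G=38 K=23 E=21 A=20 I=18 H=15 F=13
Assign: J→slot 2, C→slot 1, B→slot 4, D skipped, G skipped, K skipped, E→slot 3, A skipped, I skipped, H skipped, F skipped.
Slots: [1:C] [2:J] [3:E] [4:B]
4 of 11 scheduled.

4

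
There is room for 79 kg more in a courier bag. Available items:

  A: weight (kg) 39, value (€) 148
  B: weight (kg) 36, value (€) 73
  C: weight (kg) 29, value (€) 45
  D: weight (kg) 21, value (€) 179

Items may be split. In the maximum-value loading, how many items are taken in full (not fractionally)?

2

Order: D (179/21=8.52) > A (148/39=3.79) > B (73/36=2.03) > C (45/29=1.55)
Fill: take D (21 @ 179) → take A (39 @ 148) → take 19/36 of B → 38.53; 79/79 used.
2 item(s) taken whole; one partial (take 19/36 of B).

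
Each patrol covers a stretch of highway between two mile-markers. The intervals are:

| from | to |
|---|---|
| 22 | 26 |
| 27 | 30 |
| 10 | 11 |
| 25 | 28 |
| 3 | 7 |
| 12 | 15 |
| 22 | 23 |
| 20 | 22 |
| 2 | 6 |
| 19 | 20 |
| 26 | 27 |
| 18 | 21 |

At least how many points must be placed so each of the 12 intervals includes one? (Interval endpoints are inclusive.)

Sorted: [2,6] [3,7] [10,11] [12,15] [19,20] [18,21] [20,22] [22,23] [22,26] [26,27] [25,28] [27,30]
{[2,6],[3,7]} hit by 6; {[10,11]} hit by 11; {[12,15]} hit by 15; {[19,20],[18,21],[20,22]} hit by 20; {[22,23],[22,26]} hit by 23; {[26,27],[25,28],[27,30]} hit by 27.
Points: 6, 11, 15, 20, 23, 27 (6 total).

6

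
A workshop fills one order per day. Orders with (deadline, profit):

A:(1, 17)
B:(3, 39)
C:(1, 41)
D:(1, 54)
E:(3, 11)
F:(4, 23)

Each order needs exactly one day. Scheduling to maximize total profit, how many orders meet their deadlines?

Sort by profit descending; place each in the latest free slot ≤ its deadline.
Profit order: D=54 C=41 B=39 F=23 A=17 E=11
Assign: D→slot 1, C skipped, B→slot 3, F→slot 4, A skipped, E→slot 2.
Slots: [1:D] [2:E] [3:B] [4:F]
4 of 6 scheduled.

4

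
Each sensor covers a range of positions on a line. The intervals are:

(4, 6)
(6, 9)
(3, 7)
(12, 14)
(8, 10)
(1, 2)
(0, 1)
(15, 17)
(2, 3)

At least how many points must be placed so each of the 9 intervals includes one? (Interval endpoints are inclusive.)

6

Process intervals by earliest right end; each time one isn't hit yet, stab at its right endpoint.
Sorted: [0,1] [1,2] [2,3] [4,6] [3,7] [6,9] [8,10] [12,14] [15,17]
{[0,1],[1,2]} hit by 1; {[2,3]} hit by 3; {[4,6],[3,7],[6,9]} hit by 6; {[8,10]} hit by 10; {[12,14]} hit by 14; {[15,17]} hit by 17.
Points: 1, 3, 6, 10, 14, 17 (6 total).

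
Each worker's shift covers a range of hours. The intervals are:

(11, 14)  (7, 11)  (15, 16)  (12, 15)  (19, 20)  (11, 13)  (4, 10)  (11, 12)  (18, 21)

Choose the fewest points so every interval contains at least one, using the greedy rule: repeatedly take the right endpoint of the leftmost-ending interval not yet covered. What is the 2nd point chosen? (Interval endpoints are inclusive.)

12

Process intervals by earliest right end; each time one isn't hit yet, stab at its right endpoint.
Sorted: [4,10] [7,11] [11,12] [11,13] [11,14] [12,15] [15,16] [19,20] [18,21]
{[4,10],[7,11]} hit by 10; {[11,12],[11,13],[11,14],[12,15]} hit by 12; {[15,16]} hit by 16; {[19,20],[18,21]} hit by 20.
Points: 10, 12, 16, 20 (4 total).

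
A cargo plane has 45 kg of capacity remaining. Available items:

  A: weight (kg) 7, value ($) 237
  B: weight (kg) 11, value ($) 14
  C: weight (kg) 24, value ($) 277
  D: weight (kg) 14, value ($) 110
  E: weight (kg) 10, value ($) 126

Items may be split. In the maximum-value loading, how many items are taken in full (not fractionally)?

Sort by value per unit weight and fill in that order.
Ratios (sorted): A 33.86, E 12.60, C 11.54, D 7.86, B 1.27
take A (7 @ 237); take E (10 @ 126); take C (24 @ 277); take 4/14 of D → 31.43. Capacity used 45/45.
3 item(s) taken whole; one partial (take 4/14 of D).

3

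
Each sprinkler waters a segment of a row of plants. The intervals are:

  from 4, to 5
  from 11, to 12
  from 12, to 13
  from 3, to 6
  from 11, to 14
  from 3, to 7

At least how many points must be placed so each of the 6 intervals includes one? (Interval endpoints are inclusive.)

Sort by right endpoint; whenever an interval is uncovered, place a point at its right end.
By right end: [4,5]  [3,6]  [3,7]  [11,12]  [12,13]  [11,14]
[4,5] uncovered → point at 5; [11,12] uncovered → point at 12.
Points: 5, 12 (2 total).

2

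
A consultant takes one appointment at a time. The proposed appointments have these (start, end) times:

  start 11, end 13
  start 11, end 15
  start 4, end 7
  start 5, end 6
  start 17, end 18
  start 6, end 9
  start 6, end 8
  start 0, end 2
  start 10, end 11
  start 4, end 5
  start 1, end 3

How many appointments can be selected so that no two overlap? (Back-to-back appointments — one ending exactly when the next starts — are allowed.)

7

Sort by end time and greedily take each interval whose start is ≥ the last chosen end.
By end time: (0,2), (1,3), (4,5), (5,6), (4,7), (6,8), (6,9), (10,11), (11,13), (11,15), (17,18).
Pick (0,2); next start ≥ 2 → (4,5); next start ≥ 5 → (5,6); next start ≥ 6 → (6,8); next start ≥ 8 → (10,11); next start ≥ 11 → (11,13); next start ≥ 13 → (17,18).
Selected 7 appointments.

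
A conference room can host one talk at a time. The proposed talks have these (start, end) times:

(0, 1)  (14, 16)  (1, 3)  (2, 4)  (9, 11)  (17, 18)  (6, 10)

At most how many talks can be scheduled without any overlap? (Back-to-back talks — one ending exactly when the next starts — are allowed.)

5

Greedy by earliest finish: after sorting by end time, pick each interval compatible with the last pick.
Sorted by end: (0,1)  (1,3)  (2,4)  (6,10)  (9,11)  (14,16)  (17,18)
take (0,1); take (1,3); take (6,10); take (14,16); take (17,18).
Selected 5 talks.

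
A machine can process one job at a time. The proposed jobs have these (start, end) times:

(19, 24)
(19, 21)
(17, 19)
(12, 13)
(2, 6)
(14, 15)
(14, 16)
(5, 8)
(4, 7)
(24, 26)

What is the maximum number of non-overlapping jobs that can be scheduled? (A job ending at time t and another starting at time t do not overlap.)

6

Order by finish time; keep every interval that doesn't clash with the previous kept one.
By end time: (2,6), (4,7), (5,8), (12,13), (14,15), (14,16), (17,19), (19,21), (19,24), (24,26).
Pick (2,6); next start ≥ 6 → (12,13); next start ≥ 13 → (14,15); next start ≥ 15 → (17,19); next start ≥ 19 → (19,21); next start ≥ 21 → (24,26).
Selected 6 jobs.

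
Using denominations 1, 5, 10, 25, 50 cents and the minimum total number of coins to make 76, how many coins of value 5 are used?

Use the largest denomination that fits, subtract, and repeat.
76 = 1×50 + 1×25 + 1×1
Count of 5: 0

0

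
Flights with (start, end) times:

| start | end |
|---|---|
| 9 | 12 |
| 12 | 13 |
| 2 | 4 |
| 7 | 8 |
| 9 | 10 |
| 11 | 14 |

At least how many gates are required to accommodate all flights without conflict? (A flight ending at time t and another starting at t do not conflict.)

Events (time:±→running): 2:+→1 4:-→0 7:+→1 8:-→0 9:+→1 9:+→2 … peak 2.

2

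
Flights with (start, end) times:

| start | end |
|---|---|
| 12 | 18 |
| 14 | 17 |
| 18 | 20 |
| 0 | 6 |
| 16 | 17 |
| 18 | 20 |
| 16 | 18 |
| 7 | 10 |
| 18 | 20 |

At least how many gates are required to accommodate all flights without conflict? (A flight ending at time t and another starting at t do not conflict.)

4

starts: [0, 7, 12, 14, 16, 16, 18, 18, 18]
ends:   [6, 10, 17, 17, 18, 18, 20, 20, 20]
s0→1 e6→0 s7→1 e10→0 s12→1 s14→2 s16→3 s16→4  — peak 4.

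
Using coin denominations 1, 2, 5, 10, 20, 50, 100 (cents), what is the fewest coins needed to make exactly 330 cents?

330 − 3×100→30 − 1×20→10 − 1×10→0
Total coins = 3 + 1 + 1 = 5

5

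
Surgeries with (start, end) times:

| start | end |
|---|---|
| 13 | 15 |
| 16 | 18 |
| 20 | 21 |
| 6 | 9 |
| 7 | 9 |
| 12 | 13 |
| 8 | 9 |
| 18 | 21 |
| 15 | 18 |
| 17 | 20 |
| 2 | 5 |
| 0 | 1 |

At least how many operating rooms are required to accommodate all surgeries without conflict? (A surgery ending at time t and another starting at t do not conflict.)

The answer is the maximum number of intervals overlapping at any instant.
starts: [0, 2, 6, 7, 8, 12, 13, 15, 16, 17, 18, 20]
ends:   [1, 5, 9, 9, 9, 13, 15, 18, 18, 20, 21, 21]
s0→1 e1→0 s2→1 e5→0 s6→1 s7→2 s8→3  — peak 3.

3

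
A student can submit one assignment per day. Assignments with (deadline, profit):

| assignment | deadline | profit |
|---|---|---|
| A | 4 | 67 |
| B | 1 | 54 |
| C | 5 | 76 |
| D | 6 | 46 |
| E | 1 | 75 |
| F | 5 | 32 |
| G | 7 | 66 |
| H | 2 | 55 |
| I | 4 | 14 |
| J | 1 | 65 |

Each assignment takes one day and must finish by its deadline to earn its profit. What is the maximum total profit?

Take jobs in profit order; each goes to the latest open slot no later than its deadline.
Profit order: C=76 E=75 A=67 G=66 J=65 H=55 B=54 D=46 F=32 I=14
Assign: C→slot 5, E→slot 1, A→slot 4, G→slot 7, J skipped, H→slot 2, B skipped, D→slot 6, F→slot 3, I skipped.
Slots: [1:E] [2:H] [3:F] [4:A] [5:C] [6:D] [7:G]
Profit = 75 + 55 + 32 + 67 + 76 + 46 + 66 = 417

417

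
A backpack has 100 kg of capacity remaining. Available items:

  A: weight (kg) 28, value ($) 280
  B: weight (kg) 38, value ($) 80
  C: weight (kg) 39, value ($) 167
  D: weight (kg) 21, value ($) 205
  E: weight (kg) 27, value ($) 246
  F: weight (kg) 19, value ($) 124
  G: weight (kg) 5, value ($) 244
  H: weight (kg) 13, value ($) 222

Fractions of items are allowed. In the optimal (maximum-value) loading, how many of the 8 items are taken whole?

Sort by value per unit weight and fill in that order.
Ratios (sorted): G 48.80, H 17.08, A 10.00, D 9.76, E 9.11, F 6.53, C 4.28, B 2.11
take G (5 @ 244); take H (13 @ 222); take A (28 @ 280); take D (21 @ 205); take E (27 @ 246); take 6/19 of F → 39.16. Capacity used 100/100.
5 item(s) taken whole; one partial (take 6/19 of F).

5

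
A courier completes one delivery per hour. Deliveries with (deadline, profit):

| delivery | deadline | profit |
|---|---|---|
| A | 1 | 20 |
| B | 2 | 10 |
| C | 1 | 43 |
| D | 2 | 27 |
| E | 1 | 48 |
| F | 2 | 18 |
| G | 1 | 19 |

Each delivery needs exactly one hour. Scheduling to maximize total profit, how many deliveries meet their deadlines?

2

Take jobs in profit order; each goes to the latest open slot no later than its deadline.
Profit order: E=48 C=43 D=27 A=20 G=19 F=18 B=10
Assign: E→slot 1, C skipped, D→slot 2, A skipped, G skipped, F skipped, B skipped.
Slots: [1:E] [2:D]
2 of 7 scheduled.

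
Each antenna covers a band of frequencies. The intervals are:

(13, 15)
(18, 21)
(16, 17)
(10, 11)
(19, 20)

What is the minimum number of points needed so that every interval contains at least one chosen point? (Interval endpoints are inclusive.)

4

Process intervals by earliest right end; each time one isn't hit yet, stab at its right endpoint.
Sorted: [10,11] [13,15] [16,17] [19,20] [18,21]
{[10,11]} hit by 11; {[13,15]} hit by 15; {[16,17]} hit by 17; {[19,20],[18,21]} hit by 20.
Points: 11, 15, 17, 20 (4 total).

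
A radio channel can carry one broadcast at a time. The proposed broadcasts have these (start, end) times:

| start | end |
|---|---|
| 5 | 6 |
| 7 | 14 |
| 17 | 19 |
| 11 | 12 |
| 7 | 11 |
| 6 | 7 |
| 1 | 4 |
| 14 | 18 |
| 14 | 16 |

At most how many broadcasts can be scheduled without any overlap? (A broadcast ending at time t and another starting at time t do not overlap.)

7

By end time: (1,4), (5,6), (6,7), (7,11), (11,12), (7,14), (14,16), (14,18), (17,19).
Pick (1,4); next start ≥ 4 → (5,6); next start ≥ 6 → (6,7); next start ≥ 7 → (7,11); next start ≥ 11 → (11,12); next start ≥ 12 → (14,16); next start ≥ 16 → (17,19).
Selected 7 broadcasts.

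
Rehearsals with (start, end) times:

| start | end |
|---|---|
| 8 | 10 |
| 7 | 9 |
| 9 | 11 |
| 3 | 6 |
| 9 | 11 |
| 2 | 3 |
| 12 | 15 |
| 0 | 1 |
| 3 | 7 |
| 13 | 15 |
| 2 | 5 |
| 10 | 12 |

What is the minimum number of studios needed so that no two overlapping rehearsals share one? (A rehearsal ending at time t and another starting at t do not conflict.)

3

The answer is the maximum number of intervals overlapping at any instant.
Events (time:±→running): 0:+→1 1:-→0 2:+→1 2:+→2 3:-→1 3:+→2 3:+→3 … peak 3.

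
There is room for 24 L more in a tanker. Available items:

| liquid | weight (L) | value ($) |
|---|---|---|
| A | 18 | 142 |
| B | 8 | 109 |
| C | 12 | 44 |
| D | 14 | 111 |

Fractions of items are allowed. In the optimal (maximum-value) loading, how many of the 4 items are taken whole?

2

Ratios (sorted): B 13.62, D 7.93, A 7.89, C 3.67
take B (8 @ 109); take D (14 @ 111); take 2/18 of A → 15.78. Capacity used 24/24.
2 item(s) taken whole; one partial (take 2/18 of A).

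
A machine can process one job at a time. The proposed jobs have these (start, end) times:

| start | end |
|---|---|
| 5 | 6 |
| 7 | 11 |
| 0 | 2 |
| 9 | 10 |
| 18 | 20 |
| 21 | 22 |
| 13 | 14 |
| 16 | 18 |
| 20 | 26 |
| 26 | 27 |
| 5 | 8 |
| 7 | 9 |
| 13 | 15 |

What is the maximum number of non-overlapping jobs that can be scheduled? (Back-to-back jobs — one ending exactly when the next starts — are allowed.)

By end time: (0,2), (5,6), (5,8), (7,9), (9,10), (7,11), (13,14), (13,15), (16,18), (18,20), (21,22), (20,26), (26,27).
Pick (0,2); next start ≥ 2 → (5,6); next start ≥ 6 → (7,9); next start ≥ 9 → (9,10); next start ≥ 10 → (13,14); next start ≥ 14 → (16,18); next start ≥ 18 → (18,20); next start ≥ 20 → (21,22); next start ≥ 22 → (26,27).
Selected 9 jobs.

9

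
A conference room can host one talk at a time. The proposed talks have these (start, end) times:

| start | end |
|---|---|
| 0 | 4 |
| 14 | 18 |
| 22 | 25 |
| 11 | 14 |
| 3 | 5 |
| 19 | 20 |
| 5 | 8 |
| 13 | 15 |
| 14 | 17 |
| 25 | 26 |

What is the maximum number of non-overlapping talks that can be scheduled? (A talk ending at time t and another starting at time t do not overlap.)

7

Sort by end time and greedily take each interval whose start is ≥ the last chosen end.
By end time: (0,4), (3,5), (5,8), (11,14), (13,15), (14,17), (14,18), (19,20), (22,25), (25,26).
Pick (0,4); next start ≥ 4 → (5,8); next start ≥ 8 → (11,14); next start ≥ 14 → (14,17); next start ≥ 17 → (19,20); next start ≥ 20 → (22,25); next start ≥ 25 → (25,26).
Selected 7 talks.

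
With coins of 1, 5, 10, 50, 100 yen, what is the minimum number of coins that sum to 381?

8

381 = 3×100 + 1×50 + 3×10 + 1×1
Total coins = 3 + 1 + 3 + 1 = 8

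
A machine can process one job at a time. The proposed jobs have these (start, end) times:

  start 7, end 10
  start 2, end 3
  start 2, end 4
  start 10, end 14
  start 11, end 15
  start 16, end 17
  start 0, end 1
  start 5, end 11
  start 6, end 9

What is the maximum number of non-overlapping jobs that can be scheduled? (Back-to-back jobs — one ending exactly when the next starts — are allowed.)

By end time: (0,1), (2,3), (2,4), (6,9), (7,10), (5,11), (10,14), (11,15), (16,17).
Pick (0,1); next start ≥ 1 → (2,3); next start ≥ 3 → (6,9); next start ≥ 9 → (10,14); next start ≥ 14 → (16,17).
Selected 5 jobs.

5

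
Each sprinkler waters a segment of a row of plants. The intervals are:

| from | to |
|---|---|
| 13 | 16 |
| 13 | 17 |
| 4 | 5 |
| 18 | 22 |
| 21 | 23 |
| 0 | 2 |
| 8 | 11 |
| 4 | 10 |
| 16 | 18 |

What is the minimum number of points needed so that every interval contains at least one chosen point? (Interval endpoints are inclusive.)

5

Sort by right endpoint; whenever an interval is uncovered, place a point at its right end.
By right end: [0,2]  [4,5]  [4,10]  [8,11]  [13,16]  [13,17]  [16,18]  [18,22]  [21,23]
[0,2] uncovered → point at 2; [4,5] uncovered → point at 5; [8,11] uncovered → point at 11; [13,16] uncovered → point at 16; [18,22] uncovered → point at 22.
Points: 2, 5, 11, 16, 22 (5 total).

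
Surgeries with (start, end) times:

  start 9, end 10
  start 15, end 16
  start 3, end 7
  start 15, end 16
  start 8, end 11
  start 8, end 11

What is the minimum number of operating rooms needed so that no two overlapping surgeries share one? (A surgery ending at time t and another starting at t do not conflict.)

starts: [3, 8, 8, 9, 15, 15]
ends:   [7, 10, 11, 11, 16, 16]
s3→1 e7→0 s8→1 s8→2 s9→3  — peak 3.

3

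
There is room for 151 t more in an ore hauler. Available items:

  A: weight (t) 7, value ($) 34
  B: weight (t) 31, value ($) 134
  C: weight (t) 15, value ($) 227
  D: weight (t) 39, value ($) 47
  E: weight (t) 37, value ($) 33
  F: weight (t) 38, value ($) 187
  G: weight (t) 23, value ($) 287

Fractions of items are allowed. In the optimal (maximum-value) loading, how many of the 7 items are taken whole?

Order: C (227/15=15.13) > G (287/23=12.48) > F (187/38=4.92) > A (34/7=4.86) > B (134/31=4.32) > D (47/39=1.21) > E (33/37=0.89)
Fill: take C (15 @ 227) → take G (23 @ 287) → take F (38 @ 187) → take A (7 @ 34) → take B (31 @ 134) → take 37/39 of D → 44.59; 151/151 used.
5 item(s) taken whole; one partial (take 37/39 of D).

5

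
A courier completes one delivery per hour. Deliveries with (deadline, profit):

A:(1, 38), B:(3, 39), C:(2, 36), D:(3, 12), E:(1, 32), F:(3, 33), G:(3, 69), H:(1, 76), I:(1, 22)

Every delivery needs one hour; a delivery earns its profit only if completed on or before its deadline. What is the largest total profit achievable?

184

Profit order: H=76 G=69 B=39 A=38 C=36 F=33 E=32 I=22 D=12
Assign: H→slot 1, G→slot 3, B→slot 2, A skipped, C skipped, F skipped, E skipped, I skipped, D skipped.
Slots: [1:H] [2:B] [3:G]
Profit = 76 + 39 + 69 = 184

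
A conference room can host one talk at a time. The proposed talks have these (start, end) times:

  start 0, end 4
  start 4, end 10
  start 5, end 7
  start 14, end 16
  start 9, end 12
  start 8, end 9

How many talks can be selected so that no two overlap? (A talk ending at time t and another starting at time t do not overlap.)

By end time: (0,4), (5,7), (8,9), (4,10), (9,12), (14,16).
Pick (0,4); next start ≥ 4 → (5,7); next start ≥ 7 → (8,9); next start ≥ 9 → (9,12); next start ≥ 12 → (14,16).
Selected 5 talks.

5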